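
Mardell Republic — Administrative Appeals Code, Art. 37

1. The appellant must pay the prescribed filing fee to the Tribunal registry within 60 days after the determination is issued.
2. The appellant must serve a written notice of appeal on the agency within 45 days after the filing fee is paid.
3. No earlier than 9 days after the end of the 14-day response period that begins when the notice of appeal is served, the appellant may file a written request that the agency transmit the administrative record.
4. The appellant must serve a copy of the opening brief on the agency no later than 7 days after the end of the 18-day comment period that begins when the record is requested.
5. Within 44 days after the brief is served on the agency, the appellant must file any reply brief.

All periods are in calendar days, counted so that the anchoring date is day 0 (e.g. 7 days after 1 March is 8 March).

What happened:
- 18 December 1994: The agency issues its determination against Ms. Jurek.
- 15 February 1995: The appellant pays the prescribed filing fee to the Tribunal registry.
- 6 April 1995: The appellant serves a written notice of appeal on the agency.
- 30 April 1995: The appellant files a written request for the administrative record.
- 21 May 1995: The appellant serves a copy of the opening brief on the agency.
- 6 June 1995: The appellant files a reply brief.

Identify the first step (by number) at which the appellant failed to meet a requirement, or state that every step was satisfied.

Step 2

Step 1 — counting 60 days from 18 December 1994 (when the determination is issued) gives a deadline of 16 February 1995; completed 15 February 1995, before the deadline.
Step 2 — counting 45 days from 15 February 1995 (when the filing fee is paid) gives a deadline of 1 April 1995; 6 April 1995 misses that deadline by 5 days.
The analysis stops there.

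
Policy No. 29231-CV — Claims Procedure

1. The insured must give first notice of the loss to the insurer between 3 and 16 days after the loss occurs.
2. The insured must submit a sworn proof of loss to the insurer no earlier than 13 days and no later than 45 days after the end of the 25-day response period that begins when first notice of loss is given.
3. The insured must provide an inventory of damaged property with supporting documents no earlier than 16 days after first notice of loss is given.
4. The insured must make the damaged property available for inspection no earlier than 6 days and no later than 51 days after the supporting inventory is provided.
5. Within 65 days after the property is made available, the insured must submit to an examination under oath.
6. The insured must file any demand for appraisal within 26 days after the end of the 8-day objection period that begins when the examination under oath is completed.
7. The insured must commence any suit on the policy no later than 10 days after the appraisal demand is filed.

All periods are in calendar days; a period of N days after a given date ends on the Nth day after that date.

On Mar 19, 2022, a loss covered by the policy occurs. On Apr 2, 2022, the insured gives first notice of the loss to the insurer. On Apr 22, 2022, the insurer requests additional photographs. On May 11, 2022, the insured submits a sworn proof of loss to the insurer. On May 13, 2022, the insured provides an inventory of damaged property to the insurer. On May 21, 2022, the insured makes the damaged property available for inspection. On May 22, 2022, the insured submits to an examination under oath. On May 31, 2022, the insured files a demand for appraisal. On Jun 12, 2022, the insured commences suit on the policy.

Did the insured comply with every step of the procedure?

No

(1) the permitted window runs from Mar 19, 2022 + 3 = Mar 22, 2022 to Mar 19, 2022 + 16 = Apr 4, 2022; done Apr 2, 2022, which is between those dates.
(2) the permitted window runs from Apr 27, 2022 + 13 = May 10, 2022 to Apr 27, 2022 + 45 = Jun 11, 2022; May 11, 2022 falls inside that range.
(3) permitted from Apr 2, 2022 + 16 days = Apr 18, 2022 onward; done May 13, 2022 — permitted.
(4) the permitted window runs from May 13, 2022 + 6 = May 19, 2022 to May 13, 2022 + 51 = Jul 3, 2022; May 21, 2022 falls inside that range.
(5) due by May 21, 2022 + 65 days = Jul 25, 2022; done May 22, 2022 — timely.
(6) due by May 30, 2022 + 26 days = Jun 25, 2022; completed May 31, 2022, before the deadline.
(7) due by May 31, 2022 + 10 days = Jun 10, 2022; not done until Jun 12, 2022, 2 days after the deadline.
That is the first point of non-compliance.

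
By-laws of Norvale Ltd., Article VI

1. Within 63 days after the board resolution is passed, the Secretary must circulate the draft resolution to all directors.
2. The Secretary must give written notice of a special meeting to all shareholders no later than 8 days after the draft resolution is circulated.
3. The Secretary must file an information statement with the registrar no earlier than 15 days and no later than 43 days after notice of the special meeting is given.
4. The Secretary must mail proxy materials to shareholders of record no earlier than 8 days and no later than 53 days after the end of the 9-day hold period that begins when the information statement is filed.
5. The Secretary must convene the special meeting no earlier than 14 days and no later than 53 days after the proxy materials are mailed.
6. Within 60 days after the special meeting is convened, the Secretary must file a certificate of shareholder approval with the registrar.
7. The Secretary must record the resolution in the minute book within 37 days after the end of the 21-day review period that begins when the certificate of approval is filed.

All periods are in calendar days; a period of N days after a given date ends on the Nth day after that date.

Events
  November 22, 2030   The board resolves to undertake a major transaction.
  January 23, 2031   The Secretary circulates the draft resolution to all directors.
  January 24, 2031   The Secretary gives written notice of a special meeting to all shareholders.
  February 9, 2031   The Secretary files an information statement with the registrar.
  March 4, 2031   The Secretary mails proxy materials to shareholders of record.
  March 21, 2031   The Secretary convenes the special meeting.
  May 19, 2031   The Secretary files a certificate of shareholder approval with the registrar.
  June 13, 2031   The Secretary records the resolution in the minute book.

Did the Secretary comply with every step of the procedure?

Step 1: 63 days after November 22, 2030 (when the board resolution is passed) is January 24, 2031; completed January 23, 2031, before the deadline.
Step 2: 8 days after January 23, 2031 (when the draft resolution is circulated) is January 31, 2031; completed January 24, 2031, before the deadline.
Step 3: the window is 15–43 days after January 24, 2031 (when notice of the special meeting is given), so February 8, 2031 through March 8, 2031; February 9, 2031 falls inside that range.
Step 4: the window is 8–53 days after February 18, 2031 (end of the 9-day hold period, which began when the information statement is filed on February 9, 2031), so February 26, 2031 through April 12, 2031; March 4, 2031 falls inside that range.
Step 5: the window is 14–53 days after March 4, 2031 (when the proxy materials are mailed), so March 18, 2031 through April 26, 2031; done March 21, 2031, which is between those dates.
Step 6: 60 days after March 21, 2031 (when the special meeting is convened) is May 20, 2031; done May 19, 2031 — timely.
Step 7: 37 days after June 9, 2031 (end of the 21-day review period, which began when the certificate of approval is filed on May 19, 2031) is July 16, 2031; completed June 13, 2031, before the deadline.

Yes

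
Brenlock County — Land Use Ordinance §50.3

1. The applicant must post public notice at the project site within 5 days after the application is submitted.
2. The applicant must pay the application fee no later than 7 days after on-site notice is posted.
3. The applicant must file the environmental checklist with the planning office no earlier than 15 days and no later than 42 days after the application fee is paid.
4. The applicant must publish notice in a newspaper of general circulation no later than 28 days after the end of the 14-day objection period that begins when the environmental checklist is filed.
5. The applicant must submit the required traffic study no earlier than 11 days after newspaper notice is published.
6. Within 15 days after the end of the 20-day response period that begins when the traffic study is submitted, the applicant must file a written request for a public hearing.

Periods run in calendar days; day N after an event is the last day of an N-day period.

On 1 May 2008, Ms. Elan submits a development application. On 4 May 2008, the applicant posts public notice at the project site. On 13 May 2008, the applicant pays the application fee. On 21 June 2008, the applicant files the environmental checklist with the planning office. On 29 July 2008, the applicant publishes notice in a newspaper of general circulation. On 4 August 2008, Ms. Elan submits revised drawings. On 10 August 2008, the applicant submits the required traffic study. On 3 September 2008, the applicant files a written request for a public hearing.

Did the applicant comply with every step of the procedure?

No

Step 1 — counting 5 days from 1 May 2008 (when the application is submitted) gives a deadline of 6 May 2008; done 4 May 2008 — timely.
Step 2 — counting 7 days from 4 May 2008 (when on-site notice is posted) gives a deadline of 11 May 2008; not done until 13 May 2008, 2 days after the deadline.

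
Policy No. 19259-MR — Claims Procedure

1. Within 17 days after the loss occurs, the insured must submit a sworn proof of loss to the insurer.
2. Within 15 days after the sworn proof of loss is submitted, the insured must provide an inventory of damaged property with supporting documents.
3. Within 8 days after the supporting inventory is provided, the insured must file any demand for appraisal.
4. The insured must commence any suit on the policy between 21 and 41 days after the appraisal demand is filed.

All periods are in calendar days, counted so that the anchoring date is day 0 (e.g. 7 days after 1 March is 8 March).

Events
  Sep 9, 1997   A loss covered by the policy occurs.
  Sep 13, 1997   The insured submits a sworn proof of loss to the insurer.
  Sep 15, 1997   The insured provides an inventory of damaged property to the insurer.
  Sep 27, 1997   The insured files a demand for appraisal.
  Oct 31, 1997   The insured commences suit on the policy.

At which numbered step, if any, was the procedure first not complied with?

Step 3

(1) due by Sep 9, 1997 + 17 days = Sep 26, 1997; done Sep 13, 1997 — timely.
(2) due by Sep 13, 1997 + 15 days = Sep 28, 1997; done Sep 15, 1997 — timely.
(3) due by Sep 15, 1997 + 8 days = Sep 23, 1997; done Sep 27, 1997 — 4 days late.
No need to go further; step 3 was not satisfied.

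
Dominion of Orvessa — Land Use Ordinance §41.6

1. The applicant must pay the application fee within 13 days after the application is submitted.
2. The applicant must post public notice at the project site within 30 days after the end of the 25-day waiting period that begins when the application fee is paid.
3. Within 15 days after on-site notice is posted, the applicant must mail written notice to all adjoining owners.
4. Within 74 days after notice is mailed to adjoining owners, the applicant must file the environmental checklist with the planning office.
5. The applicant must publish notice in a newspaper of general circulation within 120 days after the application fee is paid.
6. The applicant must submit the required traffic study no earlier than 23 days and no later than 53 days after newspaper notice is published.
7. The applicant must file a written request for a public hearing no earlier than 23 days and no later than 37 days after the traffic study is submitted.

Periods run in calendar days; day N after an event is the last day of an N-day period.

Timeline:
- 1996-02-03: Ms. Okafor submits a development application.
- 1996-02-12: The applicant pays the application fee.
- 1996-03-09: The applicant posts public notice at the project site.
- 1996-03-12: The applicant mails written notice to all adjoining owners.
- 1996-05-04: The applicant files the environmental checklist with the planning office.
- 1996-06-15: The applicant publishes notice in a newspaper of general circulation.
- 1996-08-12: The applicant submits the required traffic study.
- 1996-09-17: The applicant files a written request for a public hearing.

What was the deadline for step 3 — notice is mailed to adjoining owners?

Step 3 runs from 1996-03-09, when on-site notice is posted. 15 days after 1996-03-09 is 1996-03-24.

1996-03-24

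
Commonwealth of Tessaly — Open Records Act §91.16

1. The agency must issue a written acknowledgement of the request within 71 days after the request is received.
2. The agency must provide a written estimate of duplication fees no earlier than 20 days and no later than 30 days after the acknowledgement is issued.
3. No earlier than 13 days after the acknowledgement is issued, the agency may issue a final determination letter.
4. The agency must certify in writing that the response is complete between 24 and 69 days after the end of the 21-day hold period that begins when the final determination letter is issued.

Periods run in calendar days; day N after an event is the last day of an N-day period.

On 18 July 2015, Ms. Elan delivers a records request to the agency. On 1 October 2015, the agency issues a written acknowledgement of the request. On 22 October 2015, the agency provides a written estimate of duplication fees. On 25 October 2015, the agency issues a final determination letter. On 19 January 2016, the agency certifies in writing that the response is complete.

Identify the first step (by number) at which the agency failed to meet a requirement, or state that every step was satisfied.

Step 1: 71 days after 18 July 2015 (when the request is received) is 27 September 2015; 1 October 2015 misses that deadline by 4 days.

Step 1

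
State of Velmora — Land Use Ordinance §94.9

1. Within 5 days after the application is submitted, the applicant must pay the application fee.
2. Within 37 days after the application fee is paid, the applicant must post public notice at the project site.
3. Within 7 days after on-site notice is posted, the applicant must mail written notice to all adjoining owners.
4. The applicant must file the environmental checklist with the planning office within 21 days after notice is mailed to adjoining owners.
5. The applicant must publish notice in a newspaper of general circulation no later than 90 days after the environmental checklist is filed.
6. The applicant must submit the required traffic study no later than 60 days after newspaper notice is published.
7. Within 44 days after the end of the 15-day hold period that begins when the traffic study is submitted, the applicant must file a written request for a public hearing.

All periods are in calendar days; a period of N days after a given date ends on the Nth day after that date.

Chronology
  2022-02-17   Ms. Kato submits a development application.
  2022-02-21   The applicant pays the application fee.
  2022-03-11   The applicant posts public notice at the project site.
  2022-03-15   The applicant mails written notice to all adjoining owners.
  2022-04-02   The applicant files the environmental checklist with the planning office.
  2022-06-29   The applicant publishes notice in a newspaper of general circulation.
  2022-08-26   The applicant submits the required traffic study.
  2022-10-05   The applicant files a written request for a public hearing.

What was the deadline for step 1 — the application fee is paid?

Step 1 runs from 2022-02-17, when the application is submitted. 5 days after 2022-02-17 is 2022-02-22.

2022-02-22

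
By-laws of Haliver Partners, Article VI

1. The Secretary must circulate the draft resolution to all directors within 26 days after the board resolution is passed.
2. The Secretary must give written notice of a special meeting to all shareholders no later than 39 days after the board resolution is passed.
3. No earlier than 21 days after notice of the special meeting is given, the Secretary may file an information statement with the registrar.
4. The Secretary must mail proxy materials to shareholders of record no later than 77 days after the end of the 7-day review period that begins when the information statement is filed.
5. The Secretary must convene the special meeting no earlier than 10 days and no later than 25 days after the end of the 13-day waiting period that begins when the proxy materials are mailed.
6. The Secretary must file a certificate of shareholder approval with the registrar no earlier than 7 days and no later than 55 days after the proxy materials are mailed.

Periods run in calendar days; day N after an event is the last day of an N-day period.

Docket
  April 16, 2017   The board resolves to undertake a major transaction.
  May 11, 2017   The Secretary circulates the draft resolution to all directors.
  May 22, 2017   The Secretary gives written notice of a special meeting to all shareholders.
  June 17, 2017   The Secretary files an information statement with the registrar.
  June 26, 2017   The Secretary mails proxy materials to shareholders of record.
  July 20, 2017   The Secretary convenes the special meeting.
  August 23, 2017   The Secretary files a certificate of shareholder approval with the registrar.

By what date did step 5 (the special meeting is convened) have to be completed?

The proxy materials are mailed on June 26, 2017; the 13-day waiting period therefore ends July 9, 2017, and step 5 runs from that date. The window is 10–25 days after July 9, 2017; it closes on August 3, 2017.

August 3, 2017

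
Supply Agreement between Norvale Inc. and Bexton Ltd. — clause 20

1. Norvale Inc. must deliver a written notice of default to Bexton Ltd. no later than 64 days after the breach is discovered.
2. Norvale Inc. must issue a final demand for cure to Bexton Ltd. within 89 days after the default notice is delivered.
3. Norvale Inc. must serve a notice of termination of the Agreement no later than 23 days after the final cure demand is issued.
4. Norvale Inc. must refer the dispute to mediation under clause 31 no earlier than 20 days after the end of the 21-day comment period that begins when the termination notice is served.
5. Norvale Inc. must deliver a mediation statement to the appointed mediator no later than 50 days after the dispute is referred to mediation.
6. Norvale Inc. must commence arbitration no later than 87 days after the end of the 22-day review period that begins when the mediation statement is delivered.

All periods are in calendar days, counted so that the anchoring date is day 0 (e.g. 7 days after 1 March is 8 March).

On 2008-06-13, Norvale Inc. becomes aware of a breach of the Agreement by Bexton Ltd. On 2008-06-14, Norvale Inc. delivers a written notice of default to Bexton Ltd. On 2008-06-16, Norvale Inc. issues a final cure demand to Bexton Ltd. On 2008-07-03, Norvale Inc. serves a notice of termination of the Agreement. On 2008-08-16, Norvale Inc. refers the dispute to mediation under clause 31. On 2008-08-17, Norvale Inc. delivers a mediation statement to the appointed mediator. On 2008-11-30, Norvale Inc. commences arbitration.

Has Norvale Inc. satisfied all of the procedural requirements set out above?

Yes

(1) due by 2008-06-13 + 64 days = 2008-08-16; done 2008-06-14 — timely.
(2) due by 2008-06-14 + 89 days = 2008-09-11; completed 2008-06-16, before the deadline.
(3) due by 2008-06-16 + 23 days = 2008-07-09; 2008-07-03 is within that limit.
(4) permitted from 2008-07-24 + 20 days = 2008-08-13 onward; 2008-08-16 is on or after that date.
(5) due by 2008-08-16 + 50 days = 2008-10-05; done 2008-08-17 — timely.
(6) due by 2008-09-08 + 87 days = 2008-12-04; done 2008-11-30 — timely.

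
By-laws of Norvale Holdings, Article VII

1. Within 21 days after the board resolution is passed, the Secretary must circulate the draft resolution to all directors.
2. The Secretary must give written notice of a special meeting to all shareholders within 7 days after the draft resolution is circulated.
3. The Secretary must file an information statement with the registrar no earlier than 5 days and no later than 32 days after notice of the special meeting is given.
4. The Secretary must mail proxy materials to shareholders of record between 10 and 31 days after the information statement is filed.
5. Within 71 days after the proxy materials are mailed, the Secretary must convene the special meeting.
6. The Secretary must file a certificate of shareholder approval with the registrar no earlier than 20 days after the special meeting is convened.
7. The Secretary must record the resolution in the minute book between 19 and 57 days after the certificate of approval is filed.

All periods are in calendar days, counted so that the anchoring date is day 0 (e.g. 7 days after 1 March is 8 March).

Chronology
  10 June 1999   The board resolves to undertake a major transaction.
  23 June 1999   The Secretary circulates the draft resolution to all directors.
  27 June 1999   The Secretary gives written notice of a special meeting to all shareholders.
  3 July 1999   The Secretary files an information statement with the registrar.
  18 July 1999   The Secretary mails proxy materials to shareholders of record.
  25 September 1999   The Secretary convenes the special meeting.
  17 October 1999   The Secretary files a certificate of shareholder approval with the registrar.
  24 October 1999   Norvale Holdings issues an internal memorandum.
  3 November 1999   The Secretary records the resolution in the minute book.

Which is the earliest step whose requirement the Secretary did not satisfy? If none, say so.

Step 1: 21 days after 10 June 1999 (when the board resolution is passed) is 1 July 1999; completed 23 June 1999, before the deadline.
Step 2: 7 days after 23 June 1999 (when the draft resolution is circulated) is 30 June 1999; 27 June 1999 is within that limit.
Step 3: the window is 5–32 days after 27 June 1999 (when notice of the special meeting is given), so 2 July 1999 through 29 July 1999; done 3 July 1999 — within the window.
Step 4: the window is 10–31 days after 3 July 1999 (when the information statement is filed), so 13 July 1999 through 3 August 1999; done 18 July 1999, which is between those dates.
Step 5: 71 days after 18 July 1999 (when the proxy materials are mailed) is 27 September 1999; done 25 September 1999 — timely.
Step 6: the earliest permitted date is 20 days after 25 September 1999 (when the special meeting is convened), i.e. 15 October 1999; done 17 October 1999, after the minimum wait.
Step 7: the window is 19–57 days after 17 October 1999 (when the certificate of approval is filed), so 5 November 1999 through 13 December 1999; done 3 November 1999 — 2 days before the window opened.
The analysis stops there.

Step 7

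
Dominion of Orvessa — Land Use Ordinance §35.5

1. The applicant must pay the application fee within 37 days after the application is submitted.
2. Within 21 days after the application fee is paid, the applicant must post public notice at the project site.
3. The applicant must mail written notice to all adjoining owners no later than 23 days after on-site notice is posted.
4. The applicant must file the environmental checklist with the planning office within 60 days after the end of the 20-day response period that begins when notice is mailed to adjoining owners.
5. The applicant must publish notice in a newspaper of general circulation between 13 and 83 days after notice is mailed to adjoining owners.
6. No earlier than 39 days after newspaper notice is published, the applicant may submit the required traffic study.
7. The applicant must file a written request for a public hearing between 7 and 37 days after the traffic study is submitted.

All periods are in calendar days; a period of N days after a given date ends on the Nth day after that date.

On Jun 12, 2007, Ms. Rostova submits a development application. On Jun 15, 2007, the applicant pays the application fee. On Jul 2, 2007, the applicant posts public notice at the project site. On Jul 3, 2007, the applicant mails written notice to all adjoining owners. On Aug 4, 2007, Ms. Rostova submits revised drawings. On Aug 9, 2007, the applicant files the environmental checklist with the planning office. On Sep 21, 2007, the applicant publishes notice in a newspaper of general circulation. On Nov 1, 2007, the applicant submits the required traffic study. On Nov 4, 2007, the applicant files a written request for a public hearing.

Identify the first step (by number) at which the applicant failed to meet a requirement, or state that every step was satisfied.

Step 7

Step 1 — counting 37 days from Jun 12, 2007 (when the application is submitted) gives a deadline of Jul 19, 2007; Jun 15, 2007 is within that limit.
Step 2 — counting 21 days from Jun 15, 2007 (when the application fee is paid) gives a deadline of Jul 6, 2007; done Jul 2, 2007 — timely.
Step 3 — counting 23 days from Jul 2, 2007 (when on-site notice is posted) gives a deadline of Jul 25, 2007; done Jul 3, 2007 — timely.
Step 4 — counting 60 days from Jul 23, 2007 (end of the 20-day response period, which began when notice is mailed to adjoining owners on Jul 3, 2007) gives a deadline of Sep 21, 2007; done Aug 9, 2007 — timely.
Step 5 — 13 and 83 days from Jul 3, 2007 (when notice is mailed to adjoining owners) are Jul 16, 2007 and Sep 24, 2007 respectively; done Sep 21, 2007, which is between those dates.
Step 6 — must wait 39 days from Sep 21, 2007 (when newspaper notice is published), so not before Oct 30, 2007; done Nov 1, 2007 — permitted.
Step 7 — 7 and 37 days from Nov 1, 2007 (when the traffic study is submitted) are Nov 8, 2007 and Dec 8, 2007 respectively; Nov 4, 2007 is 4 days too early.
No need to go further; step 7 was not satisfied.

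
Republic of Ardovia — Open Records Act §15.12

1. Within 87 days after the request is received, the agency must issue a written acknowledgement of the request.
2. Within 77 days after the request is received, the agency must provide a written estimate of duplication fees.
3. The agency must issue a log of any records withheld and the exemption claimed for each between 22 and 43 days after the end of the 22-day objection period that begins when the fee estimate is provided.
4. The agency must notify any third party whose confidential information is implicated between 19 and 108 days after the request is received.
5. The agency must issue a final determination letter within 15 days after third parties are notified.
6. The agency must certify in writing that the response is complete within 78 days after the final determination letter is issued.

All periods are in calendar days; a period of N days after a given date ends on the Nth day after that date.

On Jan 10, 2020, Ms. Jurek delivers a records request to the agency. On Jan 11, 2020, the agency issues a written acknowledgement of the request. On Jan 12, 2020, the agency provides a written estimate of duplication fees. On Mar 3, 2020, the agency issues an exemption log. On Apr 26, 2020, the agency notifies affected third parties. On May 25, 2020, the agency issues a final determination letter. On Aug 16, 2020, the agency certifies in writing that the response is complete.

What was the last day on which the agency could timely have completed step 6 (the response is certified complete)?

Aug 11, 2020

Step 6 runs from May 25, 2020, when the final determination letter is issued. 78 days after May 25, 2020 is Aug 11, 2020.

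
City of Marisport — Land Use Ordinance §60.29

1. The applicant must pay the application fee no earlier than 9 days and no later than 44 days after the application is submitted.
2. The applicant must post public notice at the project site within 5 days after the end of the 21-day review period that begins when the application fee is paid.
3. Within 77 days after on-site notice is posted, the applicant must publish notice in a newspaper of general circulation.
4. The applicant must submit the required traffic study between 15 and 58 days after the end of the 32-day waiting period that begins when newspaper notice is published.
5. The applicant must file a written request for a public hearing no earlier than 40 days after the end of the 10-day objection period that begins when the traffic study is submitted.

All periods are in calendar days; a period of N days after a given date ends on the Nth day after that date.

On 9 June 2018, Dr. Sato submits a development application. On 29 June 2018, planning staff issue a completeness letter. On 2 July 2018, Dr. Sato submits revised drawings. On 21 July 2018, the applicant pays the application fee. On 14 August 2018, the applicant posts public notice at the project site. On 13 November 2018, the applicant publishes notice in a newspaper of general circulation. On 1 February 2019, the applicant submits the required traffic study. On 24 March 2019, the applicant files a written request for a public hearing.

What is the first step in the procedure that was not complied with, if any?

(1) the permitted window runs from 9 June 2018 + 9 = 18 June 2018 to 9 June 2018 + 44 = 23 July 2018; done 21 July 2018, which is between those dates.
(2) due by 11 August 2018 + 5 days = 16 August 2018; 14 August 2018 is within that limit.
(3) due by 14 August 2018 + 77 days = 30 October 2018; not done until 13 November 2018, 14 days after the deadline.

Step 3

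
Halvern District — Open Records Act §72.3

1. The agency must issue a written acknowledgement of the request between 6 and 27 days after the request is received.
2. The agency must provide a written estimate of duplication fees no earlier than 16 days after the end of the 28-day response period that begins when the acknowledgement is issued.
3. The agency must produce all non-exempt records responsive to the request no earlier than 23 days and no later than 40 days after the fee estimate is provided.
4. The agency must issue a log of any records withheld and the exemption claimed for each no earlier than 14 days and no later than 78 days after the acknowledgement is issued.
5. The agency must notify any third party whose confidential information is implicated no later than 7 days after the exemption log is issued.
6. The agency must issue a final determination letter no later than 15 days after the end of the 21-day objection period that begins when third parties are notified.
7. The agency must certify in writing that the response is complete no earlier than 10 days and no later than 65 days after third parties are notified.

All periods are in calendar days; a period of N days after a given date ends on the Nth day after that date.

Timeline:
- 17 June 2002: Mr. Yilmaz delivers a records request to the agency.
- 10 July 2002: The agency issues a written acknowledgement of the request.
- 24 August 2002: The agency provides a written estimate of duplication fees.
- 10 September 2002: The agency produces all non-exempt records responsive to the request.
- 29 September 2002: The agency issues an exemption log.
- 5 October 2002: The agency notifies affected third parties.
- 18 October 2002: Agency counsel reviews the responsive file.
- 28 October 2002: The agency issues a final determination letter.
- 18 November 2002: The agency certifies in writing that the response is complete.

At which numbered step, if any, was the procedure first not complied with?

Step 3

Step 1: the window is 6–27 days after 17 June 2002 (when the request is received), so 23 June 2002 through 14 July 2002; done 10 July 2002 — within the window.
Step 2: the earliest permitted date is 16 days after 7 August 2002 (end of the 28-day response period, which began when the acknowledgement is issued on 10 July 2002), i.e. 23 August 2002; done 24 August 2002, after the minimum wait.
Step 3: the window is 23–40 days after 24 August 2002 (when the fee estimate is provided), so 16 September 2002 through 3 October 2002; done 10 September 2002 — 6 days before the window opened.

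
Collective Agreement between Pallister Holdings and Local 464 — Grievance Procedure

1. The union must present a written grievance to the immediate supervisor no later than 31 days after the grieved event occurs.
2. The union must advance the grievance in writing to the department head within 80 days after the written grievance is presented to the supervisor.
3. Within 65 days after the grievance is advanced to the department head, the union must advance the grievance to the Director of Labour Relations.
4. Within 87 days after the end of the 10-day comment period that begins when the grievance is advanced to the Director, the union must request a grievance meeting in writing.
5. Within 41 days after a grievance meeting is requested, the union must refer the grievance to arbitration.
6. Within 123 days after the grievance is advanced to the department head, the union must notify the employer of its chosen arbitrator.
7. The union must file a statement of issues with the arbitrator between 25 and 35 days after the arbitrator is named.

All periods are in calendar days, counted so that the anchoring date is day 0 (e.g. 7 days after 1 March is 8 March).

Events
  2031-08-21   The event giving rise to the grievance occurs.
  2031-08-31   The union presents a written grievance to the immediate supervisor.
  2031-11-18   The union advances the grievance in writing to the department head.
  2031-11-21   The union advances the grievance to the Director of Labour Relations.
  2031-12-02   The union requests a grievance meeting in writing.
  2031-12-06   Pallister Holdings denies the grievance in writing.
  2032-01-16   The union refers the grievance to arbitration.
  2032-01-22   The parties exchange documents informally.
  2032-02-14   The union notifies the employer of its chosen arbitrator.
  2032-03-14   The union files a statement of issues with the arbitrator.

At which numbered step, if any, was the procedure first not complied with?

Step 1 — counting 31 days from 2031-08-21 (when the grieved event occurs) gives a deadline of 2031-09-21; done 2031-08-31 — timely.
Step 2 — counting 80 days from 2031-08-31 (when the written grievance is presented to the supervisor) gives a deadline of 2031-11-19; done 2031-11-18 — timely.
Step 3 — counting 65 days from 2031-11-18 (when the grievance is advanced to the department head) gives a deadline of 2032-01-22; done 2031-11-21 — timely.
Step 4 — counting 87 days from 2031-12-01 (end of the 10-day comment period, which began when the grievance is advanced to the Director on 2031-11-21) gives a deadline of 2032-02-26; 2031-12-02 is within that limit.
Step 5 — counting 41 days from 2031-12-02 (when a grievance meeting is requested) gives a deadline of 2032-01-12; 2032-01-16 misses that deadline by 4 days.
The procedure was therefore not followed at step 5.

Step 5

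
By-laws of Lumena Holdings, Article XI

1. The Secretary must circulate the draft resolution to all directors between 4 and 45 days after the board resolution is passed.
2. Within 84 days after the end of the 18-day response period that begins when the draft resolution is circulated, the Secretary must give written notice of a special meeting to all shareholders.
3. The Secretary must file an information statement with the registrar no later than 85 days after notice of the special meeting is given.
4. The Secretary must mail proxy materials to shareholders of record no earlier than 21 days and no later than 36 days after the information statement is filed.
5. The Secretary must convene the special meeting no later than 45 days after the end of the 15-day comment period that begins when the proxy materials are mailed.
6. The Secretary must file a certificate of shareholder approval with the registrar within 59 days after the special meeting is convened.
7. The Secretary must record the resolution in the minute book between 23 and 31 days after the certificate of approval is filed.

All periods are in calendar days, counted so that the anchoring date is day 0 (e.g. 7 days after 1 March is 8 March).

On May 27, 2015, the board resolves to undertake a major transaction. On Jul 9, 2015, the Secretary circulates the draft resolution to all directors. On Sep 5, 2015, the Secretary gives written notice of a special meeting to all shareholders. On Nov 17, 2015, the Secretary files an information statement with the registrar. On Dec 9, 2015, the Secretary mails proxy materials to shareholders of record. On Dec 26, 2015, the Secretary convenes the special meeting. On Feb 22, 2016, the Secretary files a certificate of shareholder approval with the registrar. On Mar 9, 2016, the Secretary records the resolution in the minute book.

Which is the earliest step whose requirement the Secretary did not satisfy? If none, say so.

(1) the permitted window runs from May 27, 2015 + 4 = May 31, 2015 to May 27, 2015 + 45 = Jul 11, 2015; done Jul 9, 2015 — within the window.
(2) due by Jul 27, 2015 + 84 days = Oct 19, 2015; completed Sep 5, 2015, before the deadline.
(3) due by Sep 5, 2015 + 85 days = Nov 29, 2015; Nov 17, 2015 is within that limit.
(4) the permitted window runs from Nov 17, 2015 + 21 = Dec 8, 2015 to Nov 17, 2015 + 36 = Dec 23, 2015; done Dec 9, 2015, which is between those dates.
(5) due by Dec 24, 2015 + 45 days = Feb 7, 2016; Dec 26, 2015 is within that limit.
(6) due by Dec 26, 2015 + 59 days = Feb 23, 2016; completed Feb 22, 2016, before the deadline.
(7) the permitted window runs from Feb 22, 2016 + 23 = Mar 16, 2016 to Feb 22, 2016 + 31 = Mar 24, 2016; done Mar 9, 2016 — 7 days before the window opened.

Step 7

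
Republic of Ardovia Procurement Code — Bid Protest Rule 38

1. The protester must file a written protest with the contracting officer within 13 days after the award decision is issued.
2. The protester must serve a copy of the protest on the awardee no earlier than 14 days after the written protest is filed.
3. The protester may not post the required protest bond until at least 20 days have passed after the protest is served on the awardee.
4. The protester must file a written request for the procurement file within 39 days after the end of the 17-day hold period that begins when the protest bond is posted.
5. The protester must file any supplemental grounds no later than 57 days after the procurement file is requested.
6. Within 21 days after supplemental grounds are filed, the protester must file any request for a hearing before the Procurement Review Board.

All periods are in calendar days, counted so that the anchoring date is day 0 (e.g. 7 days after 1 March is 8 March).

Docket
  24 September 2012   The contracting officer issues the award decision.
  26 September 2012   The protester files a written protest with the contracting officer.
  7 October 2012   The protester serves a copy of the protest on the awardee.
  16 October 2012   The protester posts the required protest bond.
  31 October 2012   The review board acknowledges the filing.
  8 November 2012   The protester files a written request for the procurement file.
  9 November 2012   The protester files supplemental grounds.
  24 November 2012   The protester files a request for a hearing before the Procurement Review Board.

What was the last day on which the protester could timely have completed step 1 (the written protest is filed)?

7 October 2012

Step 1 runs from 24 September 2012, when the award decision is issued. 13 days after 24 September 2012 is 7 October 2012.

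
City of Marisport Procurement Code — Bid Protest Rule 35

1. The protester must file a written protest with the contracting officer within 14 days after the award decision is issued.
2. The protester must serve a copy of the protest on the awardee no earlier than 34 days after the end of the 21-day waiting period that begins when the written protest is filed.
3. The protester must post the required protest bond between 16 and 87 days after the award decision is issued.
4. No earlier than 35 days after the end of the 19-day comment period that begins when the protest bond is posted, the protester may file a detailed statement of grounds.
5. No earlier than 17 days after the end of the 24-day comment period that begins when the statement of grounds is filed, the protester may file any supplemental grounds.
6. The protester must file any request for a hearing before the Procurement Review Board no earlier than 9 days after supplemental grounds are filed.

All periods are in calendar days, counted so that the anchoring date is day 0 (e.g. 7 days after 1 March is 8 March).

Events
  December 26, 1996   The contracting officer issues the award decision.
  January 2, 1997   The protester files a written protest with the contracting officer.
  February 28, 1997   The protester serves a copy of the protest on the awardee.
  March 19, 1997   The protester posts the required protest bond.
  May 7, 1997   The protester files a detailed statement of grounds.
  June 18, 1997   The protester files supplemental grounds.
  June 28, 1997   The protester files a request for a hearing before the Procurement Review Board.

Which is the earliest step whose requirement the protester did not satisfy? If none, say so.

(1) due by December 26, 1996 + 14 days = January 9, 1997; January 2, 1997 is within that limit.
(2) permitted from January 23, 1997 + 34 days = February 26, 1997 onward; February 28, 1997 is on or after that date.
(3) the permitted window runs from December 26, 1996 + 16 = January 11, 1997 to December 26, 1996 + 87 = March 23, 1997; March 19, 1997 falls inside that range.
(4) permitted from April 7, 1997 + 35 days = May 12, 1997 onward; May 7, 1997 is 5 days before the earliest permitted date.

Step 4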